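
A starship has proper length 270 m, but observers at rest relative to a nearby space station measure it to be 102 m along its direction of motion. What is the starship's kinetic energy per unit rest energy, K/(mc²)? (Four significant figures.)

γ = L₀/L = 270/102 = 2.64706.
K/(mc²) = γ − 1 = 2.64706 − 1 = 1.647.

1.647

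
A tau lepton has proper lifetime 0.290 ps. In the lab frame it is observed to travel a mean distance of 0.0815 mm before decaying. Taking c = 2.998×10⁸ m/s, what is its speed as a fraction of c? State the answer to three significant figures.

0.684c

Lab distance = (lab lifetime)·v = γτ·βc, so βγ = d/(cτ) = 8.150×10^-5/(2.998×10⁸ × 2.900×10^-13) = 0.93741.
With βγ = 0.93741: γ² = 1 + (βγ)² = 1.878738, and β = (βγ)/γ = 0.93741/1.37067 = 0.684.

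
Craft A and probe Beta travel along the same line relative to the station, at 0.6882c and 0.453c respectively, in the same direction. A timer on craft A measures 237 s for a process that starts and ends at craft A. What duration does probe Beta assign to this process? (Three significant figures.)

252 s

The velocity of craft A relative to probe Beta is (0.6882 − 0.453)c / (1 − 0.6882×0.453) = 0.34174c; relative speed 0.34174c.
γ for this relative speed: γ = 1/√(1 − 0.116786) = 1.0641.
The clock on craft A records proper time, so probe Beta measures Δt = γΔτ = 1.0641 × 237 = 252 s.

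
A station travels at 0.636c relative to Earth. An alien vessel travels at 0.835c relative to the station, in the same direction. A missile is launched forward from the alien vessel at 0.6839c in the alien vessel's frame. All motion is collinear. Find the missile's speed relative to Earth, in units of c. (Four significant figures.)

0.9925c

Compose velocities in two stages. Stage 1 (into S'): u₁ = (0.6839+0.835)/(1+0.6839×0.835) = 0.9668.
Stage 2 (into S): u = (0.9668+0.636)/(1+0.9668×0.636) = 0.99252, so the speed is 0.9925c.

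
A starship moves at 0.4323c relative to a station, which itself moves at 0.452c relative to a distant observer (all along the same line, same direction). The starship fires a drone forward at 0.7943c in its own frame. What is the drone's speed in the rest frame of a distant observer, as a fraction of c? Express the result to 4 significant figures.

Apply u = (u'+v)/(1+u'v) twice. Drone in the station frame: (0.7943+0.4323)/(1+0.7943·0.4323) = 1.2266/1.34337589 = 0.91307c.
That velocity, transformed to the rest frame of a distant observer: (0.91307+0.452)/(1+0.91307·0.452) = 1.36507/1.41270764 = 0.96628c.

0.9663c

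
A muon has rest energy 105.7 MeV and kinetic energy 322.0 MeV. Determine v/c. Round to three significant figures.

0.969

K = (γ−1)mc², so γ = 1 + 322.0/105.7 = 4.0464.
Then v/c = √(1 − γ⁻²) = √(1 − 0.0610748) = √0.9389252 = 0.969.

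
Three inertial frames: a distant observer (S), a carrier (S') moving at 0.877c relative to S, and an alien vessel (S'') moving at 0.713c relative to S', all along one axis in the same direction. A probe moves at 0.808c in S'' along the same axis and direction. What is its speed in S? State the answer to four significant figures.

First combine the probe and alien vessel (S''→S'): u₁ = (0.808 + 0.713)/(1 + 0.808×0.713) = 1.521/1.576104 = 0.96504.
Then combine with the carrier (S'→S): u = (0.96504 + 0.877)/(1 + 0.96504×0.877) = 1.84204/1.84634008 = 0.99767.

0.9977c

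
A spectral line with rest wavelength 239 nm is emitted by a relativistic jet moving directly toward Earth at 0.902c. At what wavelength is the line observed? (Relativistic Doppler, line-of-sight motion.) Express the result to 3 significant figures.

Relativistic Doppler for wavelength: λ_obs = λ_src · √((1−β)/(1+β)).
With β = 0.902: factor = √(0.098/1.902) = 0.22699.
λ_obs = 239 × 0.22699 = 54.3 nm.

54.3 nm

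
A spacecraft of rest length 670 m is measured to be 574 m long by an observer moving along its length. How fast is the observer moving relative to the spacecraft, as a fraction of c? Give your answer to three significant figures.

0.516c

Length contraction gives γ = L₀/L = 670/574 = 1.1672.
β = √(1 − 1/γ²) = √0.265977 = 0.516.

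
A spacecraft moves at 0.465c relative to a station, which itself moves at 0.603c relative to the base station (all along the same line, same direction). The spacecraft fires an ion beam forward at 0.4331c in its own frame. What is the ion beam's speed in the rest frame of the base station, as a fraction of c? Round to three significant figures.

0.931c

Apply u = (u'+v)/(1+u'v) twice. Ion beam in the station frame: (0.4331+0.465)/(1+0.4331·0.465) = 0.8981/1.2013915 = 0.74755c.
That velocity, transformed to the rest frame of the base station: (0.74755+0.603)/(1+0.74755·0.603) = 1.35055/1.45077265 = 0.93092c.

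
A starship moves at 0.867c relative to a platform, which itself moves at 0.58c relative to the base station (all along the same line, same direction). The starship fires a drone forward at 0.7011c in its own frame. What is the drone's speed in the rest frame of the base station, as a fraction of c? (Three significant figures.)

0.993c

Compose velocities in two stages. Stage 1 (into S'): u₁ = (0.7011+0.867)/(1+0.7011×0.867) = 0.97528.
Stage 2 (into S): u = (0.97528+0.58)/(1+0.97528×0.58) = 0.99337, so the speed is 0.993c.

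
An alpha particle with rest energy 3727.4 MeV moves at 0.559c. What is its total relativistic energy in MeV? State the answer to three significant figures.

4500 MeV

With β = 0.559, γ = 1/√(1 − 0.559²) = 1/√0.687519 = 1.206.
Total energy: E = γmc² = 1.206 × 3727.4 MeV = 4500 MeV.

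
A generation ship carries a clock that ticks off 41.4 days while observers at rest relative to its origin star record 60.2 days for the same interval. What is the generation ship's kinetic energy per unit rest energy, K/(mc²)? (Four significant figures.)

0.4541

The time-dilation ratio gives γ = 60.2/41.4 = 1.45411.
K/(mc²) = γ − 1 = 1.45411 − 1 = 0.4541.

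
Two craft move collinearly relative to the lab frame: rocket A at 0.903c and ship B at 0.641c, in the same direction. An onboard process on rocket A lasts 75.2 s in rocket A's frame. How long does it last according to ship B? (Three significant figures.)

96.0 s

Transform rocket A's velocity into ship B's frame: (0.903 − 0.641)/(1 − 0.903·0.641) = 0.262/0.421177, so the relative speed is 0.62207c.
At |u| = 0.62207c, γ = (1 − 0.386971)^(−1/2) = 1.2772.
Rocket A's interval is proper; time dilation gives Δt_B = γΔτ = 1.2772 × 75.2 s = 96.0 s.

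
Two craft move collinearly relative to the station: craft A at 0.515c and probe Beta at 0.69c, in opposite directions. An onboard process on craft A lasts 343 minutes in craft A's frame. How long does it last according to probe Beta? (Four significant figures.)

Speed of craft A in probe Beta's frame: u = (v_A + v_B)/(1 + v_A v_B/c²) = (0.515 + 0.69)/(1 + 0.515×0.69) = 1.205/1.35535 = 0.88907; |u| = 0.88907c.
At |u| = 0.88907c, γ = (1 − 0.790445)^(−1/2) = 2.1845.
Craft A's interval is proper; time dilation gives Δt_B = γΔτ = 2.1845 × 343 minutes = 749.3 minutes.

749.3 minutes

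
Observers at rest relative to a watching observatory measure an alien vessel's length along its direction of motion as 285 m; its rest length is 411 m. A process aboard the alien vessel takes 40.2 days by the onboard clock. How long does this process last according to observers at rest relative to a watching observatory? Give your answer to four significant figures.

Length contraction gives γ = L₀/L = 411/285 = 1.44211.
The same γ dilates the second interval: 1.44211 × 40.2 days = 57.97 days.

57.97 days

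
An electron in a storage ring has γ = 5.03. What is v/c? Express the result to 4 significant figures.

β = √(1 − 1/γ²) = √(1 − 1/25.3009) = √0.960476 = 0.9800.

0.9800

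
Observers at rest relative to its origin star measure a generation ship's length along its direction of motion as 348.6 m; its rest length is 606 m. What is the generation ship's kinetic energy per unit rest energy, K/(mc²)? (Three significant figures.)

Length contraction gives γ = L₀/L = 606/348.6 = 1.73838.
K/(mc²) = γ − 1 = 1.73838 − 1 = 0.738.

0.738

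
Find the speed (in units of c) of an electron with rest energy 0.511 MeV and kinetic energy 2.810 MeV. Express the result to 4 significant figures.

0.9881c

γ = 1 + K/(mc²) = 1 + 2.810/0.511 = 6.499.
β = √(1 − 1/γ²) = √(1 − 0.0236759) = √0.9763241 = 0.9881.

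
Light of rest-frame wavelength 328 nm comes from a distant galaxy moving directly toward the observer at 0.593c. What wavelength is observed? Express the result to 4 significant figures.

Relativistic Doppler for wavelength: λ_obs = λ_src · √((1−β)/(1+β)).
With β = 0.593: factor = √(0.407/1.593) = 0.50546.
λ_obs = 328 × 0.50546 = 165.8 nm.

165.8 nm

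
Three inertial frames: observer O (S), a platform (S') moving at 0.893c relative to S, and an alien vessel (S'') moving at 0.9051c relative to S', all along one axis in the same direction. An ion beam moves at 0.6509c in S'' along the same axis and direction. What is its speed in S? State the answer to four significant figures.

First combine the ion beam and alien vessel (S''→S'): u₁ = (0.6509 + 0.9051)/(1 + 0.6509×0.9051) = 1.556/1.58912959 = 0.97915.
Then combine with the platform (S'→S): u = (0.97915 + 0.893)/(1 + 0.97915×0.893) = 1.87215/1.87438095 = 0.99881.

0.9988c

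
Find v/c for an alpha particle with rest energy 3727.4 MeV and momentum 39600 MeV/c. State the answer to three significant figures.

0.996

βγ = pc/(mc²) = 39600/3727.4 = 10.624.
Since γ² = 1 + (βγ)² = 113.869, γ = √113.869 = 10.6709, and β = (βγ)/γ = 10.624/10.6709 = 0.996.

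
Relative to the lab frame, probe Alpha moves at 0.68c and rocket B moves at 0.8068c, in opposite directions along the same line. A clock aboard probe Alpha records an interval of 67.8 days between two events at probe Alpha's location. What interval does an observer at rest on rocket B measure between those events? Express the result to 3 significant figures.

242 days

The velocity of probe Alpha relative to rocket B is (0.68 + 0.8068)c / (1 + 0.68×0.8068) = 0.96008c; relative speed 0.96008c.
At |u| = 0.96008c, γ = (1 − 0.921754)^(−1/2) = 3.5749.
The clock on probe Alpha records proper time, so rocket B measures Δt = γΔτ = 3.5749 × 67.8 = 242 days.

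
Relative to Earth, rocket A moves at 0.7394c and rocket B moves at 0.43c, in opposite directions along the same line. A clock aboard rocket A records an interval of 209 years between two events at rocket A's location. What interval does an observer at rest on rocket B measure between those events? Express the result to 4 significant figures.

453.2 years

Speed of rocket A in rocket B's frame: u = (v_A + v_B)/(1 + v_A v_B/c²) = (0.7394 + 0.43)/(1 + 0.7394×0.43) = 1.1694/1.317942 = 0.88729; |u| = 0.88729c.
At |u| = 0.88729c, γ = (1 − 0.787284)^(−1/2) = 2.1682.
The clock on rocket A records proper time, so rocket B measures Δt = γΔτ = 2.1682 × 209 = 453.2 years.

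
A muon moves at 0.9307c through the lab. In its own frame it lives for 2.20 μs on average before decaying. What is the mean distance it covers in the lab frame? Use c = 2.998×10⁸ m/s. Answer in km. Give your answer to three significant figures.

γ = 1/√(1 − β²) = 1/√(1 − 0.86620249) = 1/√0.13379751 = 1/0.365783 = 2.7339.
Lab-frame lifetime: Δt = γτ = 2.7339 × 2.20 μs = 6.0146 μs.
Distance: d = vΔt = 0.9307 × 2.998×10⁸ m/s × 6.0146×10^-6 s = 1680 m = 1.68 km.

1.68 km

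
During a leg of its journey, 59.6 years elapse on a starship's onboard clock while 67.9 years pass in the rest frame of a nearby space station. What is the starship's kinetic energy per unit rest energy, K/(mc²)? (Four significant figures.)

0.1393

From Δt = γΔτ: γ = 67.9/59.6 = 1.13926.
K/(mc²) = γ − 1 = 1.13926 − 1 = 0.1393.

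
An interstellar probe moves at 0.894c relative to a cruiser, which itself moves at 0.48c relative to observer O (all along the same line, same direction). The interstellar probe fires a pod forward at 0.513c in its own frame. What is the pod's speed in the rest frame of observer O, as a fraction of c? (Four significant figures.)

0.9874c

Compose velocities in two stages. Stage 1 (into S'): u₁ = (0.513+0.894)/(1+0.513×0.894) = 0.96461.
Stage 2 (into S): u = (0.96461+0.48)/(1+0.96461×0.48) = 0.98742, so the speed is 0.9874c.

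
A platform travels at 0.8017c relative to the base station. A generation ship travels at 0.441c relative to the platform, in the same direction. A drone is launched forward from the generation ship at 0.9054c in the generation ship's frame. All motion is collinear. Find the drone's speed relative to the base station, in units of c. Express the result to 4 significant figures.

0.9958c

Compose velocities in two stages. Stage 1 (into S'): u₁ = (0.9054+0.441)/(1+0.9054×0.441) = 0.96221.
Stage 2 (into S): u = (0.96221+0.8017)/(1+0.96221×0.8017) = 0.99577, so the speed is 0.9958c.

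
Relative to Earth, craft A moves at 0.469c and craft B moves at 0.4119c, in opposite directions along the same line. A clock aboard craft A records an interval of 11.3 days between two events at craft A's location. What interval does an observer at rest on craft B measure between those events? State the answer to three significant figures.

16.8 days

Speed of craft A in craft B's frame: u = (v_A + v_B)/(1 + v_A v_B/c²) = (0.469 + 0.4119)/(1 + 0.469×0.4119) = 0.8809/1.1931811 = 0.73828; |u| = 0.73828c.
At |u| = 0.73828c, γ = (1 − 0.545057)^(−1/2) = 1.4826.
Craft A's interval is proper; time dilation gives Δt_B = γΔτ = 1.4826 × 11.3 days = 16.8 days.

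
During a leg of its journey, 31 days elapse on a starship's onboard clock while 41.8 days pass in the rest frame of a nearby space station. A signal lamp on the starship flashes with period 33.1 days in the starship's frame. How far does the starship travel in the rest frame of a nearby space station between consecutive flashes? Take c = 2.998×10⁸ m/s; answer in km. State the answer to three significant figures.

γ = Δt/Δτ = 41.8/31 = 1.34839.
β = √(1 − 1/γ²) = 0.67081. Lab-frame period = γτ = 1.34839×33.1 days = 44.632 days. Distance = βc × γτ = 0.67081 × 2.998×10⁸ m/s × 3856204.8 s = 7.7552×10^14 m = 7.76×10^11 km.

7.76×10^11 km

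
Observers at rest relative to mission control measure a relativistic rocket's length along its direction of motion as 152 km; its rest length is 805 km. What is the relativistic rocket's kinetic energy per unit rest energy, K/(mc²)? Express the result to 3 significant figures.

4.30

From L = L₀/γ: γ = 805/152 = 5.29605.
K/(mc²) = γ − 1 = 5.29605 − 1 = 4.30.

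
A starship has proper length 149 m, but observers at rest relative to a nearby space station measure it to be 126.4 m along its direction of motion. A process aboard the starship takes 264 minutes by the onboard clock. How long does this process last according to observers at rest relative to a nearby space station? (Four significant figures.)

From L = L₀/γ: γ = 149/126.4 = 1.1788.
The same γ dilates the second interval: 1.1788 × 264 minutes = 311.2 minutes.

311.2 minutes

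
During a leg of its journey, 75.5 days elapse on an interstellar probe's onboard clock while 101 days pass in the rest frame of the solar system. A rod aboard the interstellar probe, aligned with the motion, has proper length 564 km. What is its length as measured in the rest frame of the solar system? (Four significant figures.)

421.6 km

The time-dilation ratio gives γ = 101/75.5 = 1.33775.
L = L₀/γ = 564/1.33775 = 421.6 km.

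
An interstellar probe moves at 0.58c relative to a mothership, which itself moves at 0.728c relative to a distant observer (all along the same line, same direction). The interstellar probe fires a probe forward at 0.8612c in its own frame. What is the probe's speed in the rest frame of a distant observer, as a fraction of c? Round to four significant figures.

0.9938c

First combine the probe and interstellar probe (S''→S'): u₁ = (0.8612 + 0.58)/(1 + 0.8612×0.58) = 1.4412/1.499496 = 0.96112.
Then combine with the mothership (S'→S): u = (0.96112 + 0.728)/(1 + 0.96112×0.728) = 1.68912/1.69969536 = 0.99378.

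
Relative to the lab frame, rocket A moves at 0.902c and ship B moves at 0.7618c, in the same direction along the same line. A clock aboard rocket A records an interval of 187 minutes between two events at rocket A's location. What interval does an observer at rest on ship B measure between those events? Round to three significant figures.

209 minutes

The velocity of rocket A relative to ship B is (0.902 − 0.7618)c / (1 − 0.902×0.7618) = 0.44813c; relative speed 0.44813c.
At |u| = 0.44813c, γ = (1 − 0.20082)^(−1/2) = 1.1186.
The clock on rocket A records proper time, so ship B measures Δt = γΔτ = 1.1186 × 187 = 209 minutes.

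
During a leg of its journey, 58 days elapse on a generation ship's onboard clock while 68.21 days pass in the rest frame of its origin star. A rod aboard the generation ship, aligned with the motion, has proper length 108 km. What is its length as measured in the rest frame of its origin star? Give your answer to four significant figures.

91.83 km

γ = Δt/Δτ = 68.21/58 = 1.17603.
The rod contracts by the same γ: 108 km / 1.17603 = 91.83 km.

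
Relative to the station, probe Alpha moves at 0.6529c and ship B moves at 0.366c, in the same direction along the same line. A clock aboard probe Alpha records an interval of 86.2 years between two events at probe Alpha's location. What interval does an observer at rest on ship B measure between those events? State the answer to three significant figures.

Transform probe Alpha's velocity into ship B's frame: (0.6529 − 0.366)/(1 − 0.6529·0.366) = 0.2869/0.7610386, so the relative speed is 0.37698c.
γ for this relative speed: γ = 1/√(1 − 0.142114) = 1.0797.
Probe Alpha's interval is proper; time dilation gives Δt_B = γΔτ = 1.0797 × 86.2 years = 93.1 years.

93.1 years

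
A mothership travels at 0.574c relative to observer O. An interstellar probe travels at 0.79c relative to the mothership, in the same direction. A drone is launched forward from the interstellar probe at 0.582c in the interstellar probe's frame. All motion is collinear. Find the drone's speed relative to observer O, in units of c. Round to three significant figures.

0.983c

Apply u = (u'+v)/(1+u'v) twice. Drone in the mothership frame: (0.582+0.79)/(1+0.582·0.79) = 1.372/1.45978 = 0.93987c.
That velocity, transformed to the rest frame of observer O: (0.93987+0.574)/(1+0.93987·0.574) = 1.51387/1.53948538 = 0.98336c.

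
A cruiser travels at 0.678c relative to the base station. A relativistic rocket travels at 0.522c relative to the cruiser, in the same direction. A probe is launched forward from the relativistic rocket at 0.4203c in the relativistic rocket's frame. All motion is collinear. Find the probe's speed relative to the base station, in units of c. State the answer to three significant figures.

0.952c

Apply u = (u'+v)/(1+u'v) twice. Probe in the cruiser frame: (0.4203+0.522)/(1+0.4203·0.522) = 0.9423/1.2193966 = 0.77276c.
That velocity, transformed to the rest frame of the base station: (0.77276+0.678)/(1+0.77276·0.678) = 1.45076/1.52393128 = 0.95199c.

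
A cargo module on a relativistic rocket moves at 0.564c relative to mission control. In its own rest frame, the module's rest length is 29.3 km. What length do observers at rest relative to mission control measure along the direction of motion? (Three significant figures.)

24.2 km

β² = 0.318096, so γ = 1/√0.681904 = 1.211.
Length contraction: L = L₀/γ = 29.3/1.211 = 24.2 km.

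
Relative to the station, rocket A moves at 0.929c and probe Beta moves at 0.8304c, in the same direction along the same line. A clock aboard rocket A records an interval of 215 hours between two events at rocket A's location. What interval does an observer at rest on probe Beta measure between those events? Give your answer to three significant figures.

Transform rocket A's velocity into probe Beta's frame: (0.929 − 0.8304)/(1 − 0.929·0.8304) = 0.0986/0.2285584, so the relative speed is 0.4314c.
At |u| = 0.4314c, γ = (1 − 0.186106)^(−1/2) = 1.1084.
The clock on rocket A records proper time, so probe Beta measures Δt = γΔτ = 1.1084 × 215 = 238 hours.

238 hours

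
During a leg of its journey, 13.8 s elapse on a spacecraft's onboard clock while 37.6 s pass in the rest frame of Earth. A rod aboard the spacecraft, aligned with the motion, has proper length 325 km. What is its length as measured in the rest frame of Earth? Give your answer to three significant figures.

γ = Δt/Δτ = 37.6/13.8 = 2.72464.
The rod contracts by the same γ: 325 km / 2.72464 = 119 km.

119 km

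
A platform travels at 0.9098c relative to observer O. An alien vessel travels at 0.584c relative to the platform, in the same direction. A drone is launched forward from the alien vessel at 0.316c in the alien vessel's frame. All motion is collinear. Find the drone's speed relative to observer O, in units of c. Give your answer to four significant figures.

0.9872c

Compose velocities in two stages. Stage 1 (into S'): u₁ = (0.316+0.584)/(1+0.316×0.584) = 0.75979.
Stage 2 (into S): u = (0.75979+0.9098)/(1+0.75979×0.9098) = 0.98719, so the speed is 0.9872c.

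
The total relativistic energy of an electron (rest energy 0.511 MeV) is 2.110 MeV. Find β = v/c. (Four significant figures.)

Total energy E = γmc² gives γ = 2.110/0.511 = 4.1292.
Hence β = √(1 − 1/γ²) = √(1 − 0.05865) = √0.94135 = 0.9702.

0.9702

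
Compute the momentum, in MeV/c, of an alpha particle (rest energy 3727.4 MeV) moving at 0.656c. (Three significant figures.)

Lorentz factor: γ = (1 − 0.430336)^(−1/2) = 1.3249.
Momentum: p = γβ·mc = 1.3249 × 0.656 × 3727.4 MeV/c = 3240 MeV/c.

3240 MeV/c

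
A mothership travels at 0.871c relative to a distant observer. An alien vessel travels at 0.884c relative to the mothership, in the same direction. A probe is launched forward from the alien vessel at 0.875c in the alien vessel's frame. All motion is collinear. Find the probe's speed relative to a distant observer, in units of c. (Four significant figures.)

Compose velocities in two stages. Stage 1 (into S'): u₁ = (0.875+0.884)/(1+0.875×0.884) = 0.99182.
Stage 2 (into S): u = (0.99182+0.871)/(1+0.99182×0.871) = 0.99943, so the speed is 0.9994c.

0.9994c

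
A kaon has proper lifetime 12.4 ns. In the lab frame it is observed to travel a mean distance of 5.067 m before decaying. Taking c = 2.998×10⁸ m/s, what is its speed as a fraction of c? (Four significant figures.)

Lab distance = (lab lifetime)·v = γτ·βc, so βγ = d/(cτ) = 5.067/(2.998×10⁸ × 1.240×10^-8) = 1.363.
With βγ = 1.363: γ² = 1 + (βγ)² = 2.85777, and β = (βγ)/γ = 1.363/1.69049 = 0.8063.

0.8063c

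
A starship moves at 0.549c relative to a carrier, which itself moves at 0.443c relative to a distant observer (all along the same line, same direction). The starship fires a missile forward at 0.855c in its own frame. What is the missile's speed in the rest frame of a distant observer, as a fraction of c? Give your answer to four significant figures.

0.9826c

Compose velocities in two stages. Stage 1 (into S'): u₁ = (0.855+0.549)/(1+0.855×0.549) = 0.9555.
Stage 2 (into S): u = (0.9555+0.443)/(1+0.9555×0.443) = 0.98259, so the speed is 0.9826c.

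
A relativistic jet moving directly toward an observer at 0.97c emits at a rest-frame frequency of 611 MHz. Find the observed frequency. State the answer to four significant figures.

4951 MHz

Relativistic Doppler (source moving toward): f_obs = f_src · √((1+β)/(1−β)).
With β = 0.97: factor = √(1.97/0.03) = 8.1035.
f_obs = 611 × 8.1035 = 4951 MHz.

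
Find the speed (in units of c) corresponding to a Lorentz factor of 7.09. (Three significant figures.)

β = √(1 − 1/γ²) = √(1 − 1/50.2681) = √0.980107 = 0.990.

0.990c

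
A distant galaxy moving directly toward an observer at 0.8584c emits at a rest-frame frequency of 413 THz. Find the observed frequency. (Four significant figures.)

1496 THz

Relativistic Doppler (source moving toward): f_obs = f_src · √((1+β)/(1−β)).
With β = 0.8584: factor = √(1.8584/0.1416) = 3.6227.
f_obs = 413 × 3.6227 = 1496 THz.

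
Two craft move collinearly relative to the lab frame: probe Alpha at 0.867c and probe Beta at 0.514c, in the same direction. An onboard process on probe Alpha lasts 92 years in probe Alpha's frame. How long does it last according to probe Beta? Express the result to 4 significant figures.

The velocity of probe Alpha relative to probe Beta is (0.867 − 0.514)c / (1 − 0.867×0.514) = 0.63677c; relative speed 0.63677c.
γ for this relative speed: γ = 1/√(1 − 0.405476) = 1.2969.
The clock on probe Alpha records proper time, so probe Beta measures Δt = γΔτ = 1.2969 × 92 = 119.3 years.

119.3 years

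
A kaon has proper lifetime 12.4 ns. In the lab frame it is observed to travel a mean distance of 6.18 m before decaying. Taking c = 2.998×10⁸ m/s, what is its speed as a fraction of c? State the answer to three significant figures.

d = βγcτ ⇒ βγ = d/(cτ) = 6.180 m / (3.71752 m) = 1.6624.
β = (βγ)/√(1+(βγ)²) = 1.6624/√3.76357 = 0.857.

0.857c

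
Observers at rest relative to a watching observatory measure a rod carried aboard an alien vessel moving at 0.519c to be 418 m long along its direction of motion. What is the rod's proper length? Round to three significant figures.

With β = 0.519, γ = 1/√(1 − 0.519²) = 1/√0.730639 = 1.1699.
Proper length: L₀ = γ·L = 1.1699 × 418 = 489 m.

489 m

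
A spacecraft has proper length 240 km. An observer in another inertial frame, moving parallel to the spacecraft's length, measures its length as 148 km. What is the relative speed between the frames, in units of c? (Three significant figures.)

Length contraction gives γ = L₀/L = 240/148 = 1.6216.
β = √(1 − 1/γ²) = √0.619712 = 0.787.

0.787c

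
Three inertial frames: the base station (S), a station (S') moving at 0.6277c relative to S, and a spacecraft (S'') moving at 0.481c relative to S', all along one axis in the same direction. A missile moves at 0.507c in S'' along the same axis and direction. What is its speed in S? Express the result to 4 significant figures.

Compose velocities in two stages. Stage 1 (into S'): u₁ = (0.507+0.481)/(1+0.507×0.481) = 0.7943.
Stage 2 (into S): u = (0.7943+0.6277)/(1+0.7943×0.6277) = 0.9489, so the speed is 0.9489c.

0.9489c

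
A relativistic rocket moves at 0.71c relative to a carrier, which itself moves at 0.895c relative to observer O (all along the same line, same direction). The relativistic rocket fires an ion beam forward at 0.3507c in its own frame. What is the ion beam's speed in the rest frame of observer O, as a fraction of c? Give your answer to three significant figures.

0.991c

First combine the ion beam and relativistic rocket (S''→S'): u₁ = (0.3507 + 0.71)/(1 + 0.3507×0.71) = 1.0607/1.248997 = 0.84924.
Then combine with the carrier (S'→S): u = (0.84924 + 0.895)/(1 + 0.84924×0.895) = 1.74424/1.7600698 = 0.99101.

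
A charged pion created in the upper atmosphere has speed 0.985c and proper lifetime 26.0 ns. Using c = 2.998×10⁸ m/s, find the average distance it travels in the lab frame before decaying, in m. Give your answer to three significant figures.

44.5 m

Lorentz factor: γ = (1 − 0.970225)^(−1/2) = 5.7953.
Lab-frame lifetime: Δt = γτ = 5.7953 × 26.0 ns = 150.68 ns.
Distance: d = vΔt = 0.985 × 2.998×10⁸ m/s × 1.5068×10^-7 s = 44.5 m.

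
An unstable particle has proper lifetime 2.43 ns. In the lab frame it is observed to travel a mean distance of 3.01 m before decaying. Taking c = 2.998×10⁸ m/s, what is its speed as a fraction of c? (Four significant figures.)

Lab distance = (lab lifetime)·v = γτ·βc, so βγ = d/(cτ) = 3.010/(2.998×10⁸ × 2.430×10^-9) = 4.1317.
With βγ = 4.1317: γ² = 1 + (βγ)² = 18.0709, and β = (βγ)/γ = 4.1317/4.25099 = 0.9719.

0.9719c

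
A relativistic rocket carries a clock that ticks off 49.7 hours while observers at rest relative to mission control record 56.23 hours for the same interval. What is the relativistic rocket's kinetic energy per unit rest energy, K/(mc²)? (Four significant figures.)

0.1314

The time-dilation ratio gives γ = 56.23/49.7 = 1.13139.
K/(mc²) = γ − 1 = 1.13139 − 1 = 0.1314.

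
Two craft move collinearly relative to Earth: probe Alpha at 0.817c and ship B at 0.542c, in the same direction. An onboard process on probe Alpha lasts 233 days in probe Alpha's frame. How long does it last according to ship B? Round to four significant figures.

267.9 days

The velocity of probe Alpha relative to ship B is (0.817 − 0.542)c / (1 − 0.817×0.542) = 0.49355c; relative speed 0.49355c.
At |u| = 0.49355c, γ = (1 − 0.243592)^(−1/2) = 1.1498.
The clock on probe Alpha records proper time, so ship B measures Δt = γΔτ = 1.1498 × 233 = 267.9 days.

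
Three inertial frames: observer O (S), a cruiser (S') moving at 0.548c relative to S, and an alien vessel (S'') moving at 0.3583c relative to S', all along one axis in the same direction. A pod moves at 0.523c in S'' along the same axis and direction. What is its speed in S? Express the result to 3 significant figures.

0.917c

First combine the pod and alien vessel (S''→S'): u₁ = (0.523 + 0.3583)/(1 + 0.523×0.3583) = 0.8813/1.1873909 = 0.74222.
Then combine with the cruiser (S'→S): u = (0.74222 + 0.548)/(1 + 0.74222×0.548) = 1.29022/1.40673656 = 0.91717.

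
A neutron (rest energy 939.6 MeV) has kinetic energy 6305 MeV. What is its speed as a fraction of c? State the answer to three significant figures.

0.992c

K = (γ−1)mc², so γ = 1 + 6305/939.6 = 7.7103.
Then v/c = √(1 − γ⁻²) = √(1 − 0.0168212) = √0.9831788 = 0.992.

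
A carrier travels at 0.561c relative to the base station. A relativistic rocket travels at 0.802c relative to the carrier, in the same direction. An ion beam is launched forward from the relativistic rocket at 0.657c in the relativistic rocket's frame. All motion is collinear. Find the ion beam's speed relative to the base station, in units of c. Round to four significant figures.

First combine the ion beam and relativistic rocket (S''→S'): u₁ = (0.657 + 0.802)/(1 + 0.657×0.802) = 1.459/1.526914 = 0.95552.
Then combine with the carrier (S'→S): u = (0.95552 + 0.561)/(1 + 0.95552×0.561) = 1.51652/1.53604672 = 0.98729.

0.9873c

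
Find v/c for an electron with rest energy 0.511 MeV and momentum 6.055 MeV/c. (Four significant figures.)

0.9965

pc/(mc²) = 6.055/0.511 = 11.849 = βγ = β/√(1−β²).
So β² = x²/(1 + x²) with x = 11.849: x² = 140.399, β² = 140.399/141.399 = 0.992928, β = 0.9965.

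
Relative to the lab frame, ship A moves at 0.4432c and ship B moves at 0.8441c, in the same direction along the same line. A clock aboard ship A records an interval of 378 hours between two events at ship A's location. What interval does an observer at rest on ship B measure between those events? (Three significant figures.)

Transform ship A's velocity into ship B's frame: (0.4432 − 0.8441)/(1 − 0.4432·0.8441) = −0.4009/0.62589488, so the relative speed is 0.64052c.
γ for this relative speed: γ = 1/√(1 − 0.410266) = 1.3022.
Ship A's interval is proper; time dilation gives Δt_B = γΔτ = 1.3022 × 378 hours = 492 hours.

492 hours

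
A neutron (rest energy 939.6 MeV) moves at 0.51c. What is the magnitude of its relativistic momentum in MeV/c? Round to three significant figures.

557 MeV/c

γ = 1/√(1 − β²) = 1/√(1 − 0.2601) = 1/√0.7399 = 1/0.860174 = 1.1626.
Momentum: p = γβ·mc = 1.1626 × 0.51 × 939.6 MeV/c = 557 MeV/c.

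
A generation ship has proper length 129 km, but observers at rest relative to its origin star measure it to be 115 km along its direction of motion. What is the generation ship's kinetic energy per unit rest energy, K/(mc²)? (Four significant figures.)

From L = L₀/γ: γ = 129/115 = 1.12174.
Since K = (γ−1)mc², K/(mc²) = 1.12174 − 1 = 0.1217.

0.1217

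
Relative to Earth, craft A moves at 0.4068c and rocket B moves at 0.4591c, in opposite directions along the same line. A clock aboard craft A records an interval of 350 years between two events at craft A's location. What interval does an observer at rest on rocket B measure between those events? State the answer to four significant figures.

Speed of craft A in rocket B's frame: u = (v_A + v_B)/(1 + v_A v_B/c²) = (0.4068 + 0.4591)/(1 + 0.4068×0.4591) = 0.8659/1.18676188 = 0.72963; |u| = 0.72963c.
At |u| = 0.72963c, γ = (1 − 0.53236)^(−1/2) = 1.4623.
Craft A's interval is proper; time dilation gives Δt_B = γΔτ = 1.4623 × 350 years = 511.8 years.

511.8 years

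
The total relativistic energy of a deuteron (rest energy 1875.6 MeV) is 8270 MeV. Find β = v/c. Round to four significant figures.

γ = E/(mc²) = 8270/1875.6 = 4.4093.
β = √(1 − 1/γ²) = √(1 − 0.0514352) = √0.9485648 = 0.9739.

0.9739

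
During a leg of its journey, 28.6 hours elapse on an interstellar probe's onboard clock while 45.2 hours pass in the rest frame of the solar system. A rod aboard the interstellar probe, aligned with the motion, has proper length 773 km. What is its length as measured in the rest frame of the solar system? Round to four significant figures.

489.1 km

γ = Δt/Δτ = 45.2/28.6 = 1.58042.
The rod contracts by the same γ: 773 km / 1.58042 = 489.1 km.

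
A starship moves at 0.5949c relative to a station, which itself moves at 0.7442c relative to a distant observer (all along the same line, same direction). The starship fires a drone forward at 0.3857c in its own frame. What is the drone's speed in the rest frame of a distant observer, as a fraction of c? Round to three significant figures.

0.968c

Apply u = (u'+v)/(1+u'v) twice. Drone in the station frame: (0.3857+0.5949)/(1+0.3857·0.5949) = 0.9806/1.22945293 = 0.79759c.
That velocity, transformed to the rest frame of a distant observer: (0.79759+0.7442)/(1+0.79759·0.7442) = 1.54179/1.593566478 = 0.96751c.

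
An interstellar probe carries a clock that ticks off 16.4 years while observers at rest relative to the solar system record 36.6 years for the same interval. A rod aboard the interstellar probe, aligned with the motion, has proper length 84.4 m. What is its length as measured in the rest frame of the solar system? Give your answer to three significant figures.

37.8 m

From Δt = γΔτ: γ = 36.6/16.4 = 2.23171.
The rod contracts by the same γ: 84.4 m / 2.23171 = 37.8 m.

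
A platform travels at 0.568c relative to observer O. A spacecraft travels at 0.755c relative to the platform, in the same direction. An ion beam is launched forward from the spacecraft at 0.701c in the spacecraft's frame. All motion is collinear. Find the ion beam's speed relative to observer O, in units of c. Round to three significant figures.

First combine the ion beam and spacecraft (S''→S'): u₁ = (0.701 + 0.755)/(1 + 0.701×0.755) = 1.456/1.529255 = 0.9521.
Then combine with the platform (S'→S): u = (0.9521 + 0.568)/(1 + 0.9521×0.568) = 1.5201/1.5407928 = 0.98657.

0.987c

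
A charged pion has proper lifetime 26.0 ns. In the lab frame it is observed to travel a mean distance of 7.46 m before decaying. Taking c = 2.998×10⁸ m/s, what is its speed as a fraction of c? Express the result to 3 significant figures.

0.691c

d = βγcτ ⇒ βγ = d/(cτ) = 7.460 m / (7.7948 m) = 0.95705.
β = (βγ)/√(1+(βγ)²) = 0.95705/√1.915945 = 0.691.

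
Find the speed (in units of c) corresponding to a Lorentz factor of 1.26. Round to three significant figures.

0.608c

β = √(1 − 1/γ²) = √(1 − 1/1.5876) = √0.370118 = 0.608.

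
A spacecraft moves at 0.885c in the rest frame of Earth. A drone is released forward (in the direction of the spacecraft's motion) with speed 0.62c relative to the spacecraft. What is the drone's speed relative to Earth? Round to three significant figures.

In units of c, u = (u' + v)/(1 + u'v) with u' = 0.62 and v = 0.885.
Numerator: 0.62 + 0.885 = 1.505. Denominator: 1 + (0.62)(0.885) = 1.5487.
u = 1.505/1.5487 = 0.97178, so the speed is 0.972c.

0.972c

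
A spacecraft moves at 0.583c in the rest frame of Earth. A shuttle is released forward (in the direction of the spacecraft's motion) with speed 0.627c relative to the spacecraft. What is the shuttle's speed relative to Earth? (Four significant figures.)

0.8861c

In units of c, u = (u' + v)/(1 + u'v) with u' = 0.627 and v = 0.583.
Numerator: 0.627 + 0.583 = 1.21. Denominator: 1 + (0.627)(0.583) = 1.365541.
u = 1.21/1.365541 = 0.8861, so the speed is 0.8861c.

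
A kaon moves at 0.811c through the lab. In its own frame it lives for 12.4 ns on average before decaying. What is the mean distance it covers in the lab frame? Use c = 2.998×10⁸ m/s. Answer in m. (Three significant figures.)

5.15 m

γ = 1/√(1 − β²) = 1/√(1 − 0.657721) = 1/√0.342279 = 1/0.585046 = 1.7093.
Lab-frame lifetime: Δt = γτ = 1.7093 × 12.4 ns = 21.195 ns.
Distance: d = vΔt = 0.811 × 2.998×10⁸ m/s × 2.1195×10^-8 s = 5.15 m.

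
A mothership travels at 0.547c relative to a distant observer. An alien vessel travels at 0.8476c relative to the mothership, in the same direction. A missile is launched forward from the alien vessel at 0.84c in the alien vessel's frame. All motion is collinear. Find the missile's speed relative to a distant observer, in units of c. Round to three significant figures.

0.996c

Compose velocities in two stages. Stage 1 (into S'): u₁ = (0.84+0.8476)/(1+0.84×0.8476) = 0.98576.
Stage 2 (into S): u = (0.98576+0.547)/(1+0.98576×0.547) = 0.99581, so the speed is 0.996c.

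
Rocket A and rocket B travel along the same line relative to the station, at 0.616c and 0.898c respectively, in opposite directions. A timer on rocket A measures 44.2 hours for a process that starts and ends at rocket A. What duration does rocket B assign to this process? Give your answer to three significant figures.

Speed of rocket A in rocket B's frame: u = (v_A + v_B)/(1 + v_A v_B/c²) = (0.616 + 0.898)/(1 + 0.616×0.898) = 1.514/1.553168 = 0.97478; |u| = 0.97478c.
At |u| = 0.97478c, γ = (1 − 0.950196)^(−1/2) = 4.4809.
The clock on rocket A records proper time, so rocket B measures Δt = γΔτ = 4.4809 × 44.2 = 198 hours.

198 hours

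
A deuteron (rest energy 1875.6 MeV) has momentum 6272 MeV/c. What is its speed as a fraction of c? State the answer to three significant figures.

pc/(mc²) = 6272/1875.6 = 3.344 = βγ = β/√(1−β²).
So β² = x²/(1 + x²) with x = 3.344: x² = 11.1823, β² = 11.1823/12.1823 = 0.917914, β = 0.958.

0.958c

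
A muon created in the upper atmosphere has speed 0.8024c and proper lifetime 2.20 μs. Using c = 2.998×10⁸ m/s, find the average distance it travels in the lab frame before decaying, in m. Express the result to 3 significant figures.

887 m

γ = 1/√(1 − β²) = 1/√(1 − 0.64384576) = 1/√0.35615424 = 1/0.596787 = 1.6756.
Lab-frame lifetime: Δt = γτ = 1.6756 × 2.20 μs = 3.6863 μs.
Distance: d = vΔt = 0.8024 × 2.998×10⁸ m/s × 3.6863×10^-6 s = 887 m.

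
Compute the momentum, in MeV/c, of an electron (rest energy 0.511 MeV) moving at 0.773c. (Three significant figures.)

Lorentz factor: γ = (1 − 0.597529)^(−1/2) = 1.5763.
Momentum: p = γβ·mc = 1.5763 × 0.773 × 0.511 MeV/c = 0.623 MeV/c.

0.623 MeV/c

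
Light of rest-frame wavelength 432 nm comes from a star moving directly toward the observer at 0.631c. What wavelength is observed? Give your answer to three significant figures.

205 nm

Relativistic Doppler for wavelength: λ_obs = λ_src · √((1−β)/(1+β)).
With β = 0.631: factor = √(0.369/1.631) = 0.47565.
λ_obs = 432 × 0.47565 = 205 nm.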